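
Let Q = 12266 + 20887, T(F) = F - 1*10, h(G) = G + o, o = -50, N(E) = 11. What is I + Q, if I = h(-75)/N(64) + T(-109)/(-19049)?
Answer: 6944466651/209539 ≈ 33142.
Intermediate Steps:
h(G) = -50 + G (h(G) = G - 50 = -50 + G)
T(F) = -10 + F (T(F) = F - 10 = -10 + F)
Q = 33153
I = -2379816/209539 (I = (-50 - 75)/11 + (-10 - 109)/(-19049) = -125*1/11 - 119*(-1/19049) = -125/11 + 119/19049 = -2379816/209539 ≈ -11.357)
I + Q = -2379816/209539 + 33153 = 6944466651/209539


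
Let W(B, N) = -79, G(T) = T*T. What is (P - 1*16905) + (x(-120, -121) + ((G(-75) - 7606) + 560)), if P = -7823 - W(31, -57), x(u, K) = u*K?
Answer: -11550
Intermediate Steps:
G(T) = T²
x(u, K) = K*u
P = -7744 (P = -7823 - 1*(-79) = -7823 + 79 = -7744)
(P - 1*16905) + (x(-120, -121) + ((G(-75) - 7606) + 560)) = (-7744 - 1*16905) + (-121*(-120) + (((-75)² - 7606) + 560)) = (-7744 - 16905) + (14520 + ((5625 - 7606) + 560)) = -24649 + (14520 + (-1981 + 560)) = -24649 + (14520 - 1421) = -24649 + 13099 = -11550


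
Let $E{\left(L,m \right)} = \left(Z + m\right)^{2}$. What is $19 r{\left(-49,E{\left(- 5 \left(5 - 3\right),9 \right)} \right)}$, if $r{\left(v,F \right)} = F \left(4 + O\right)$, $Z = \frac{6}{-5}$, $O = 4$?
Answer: $\frac{231192}{25} \approx 9247.7$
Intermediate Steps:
$Z = - \frac{6}{5}$ ($Z = 6 \left(- \frac{1}{5}\right) = - \frac{6}{5} \approx -1.2$)
$E{\left(L,m \right)} = \left(- \frac{6}{5} + m\right)^{2}$
$r{\left(v,F \right)} = 8 F$ ($r{\left(v,F \right)} = F \left(4 + 4\right) = F 8 = 8 F$)
$19 r{\left(-49,E{\left(- 5 \left(5 - 3\right),9 \right)} \right)} = 19 \cdot 8 \frac{\left(-6 + 5 \cdot 9\right)^{2}}{25} = 19 \cdot 8 \frac{\left(-6 + 45\right)^{2}}{25} = 19 \cdot 8 \frac{39^{2}}{25} = 19 \cdot 8 \cdot \frac{1}{25} \cdot 1521 = 19 \cdot 8 \cdot \frac{1521}{25} = 19 \cdot \frac{12168}{25} = \frac{231192}{25}$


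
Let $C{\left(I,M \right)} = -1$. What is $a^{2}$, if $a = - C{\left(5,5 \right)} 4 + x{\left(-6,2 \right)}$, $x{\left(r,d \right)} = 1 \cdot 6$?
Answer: $100$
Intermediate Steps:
$x{\left(r,d \right)} = 6$
$a = 10$ ($a = \left(-1\right) \left(-1\right) 4 + 6 = 1 \cdot 4 + 6 = 4 + 6 = 10$)
$a^{2} = 10^{2} = 100$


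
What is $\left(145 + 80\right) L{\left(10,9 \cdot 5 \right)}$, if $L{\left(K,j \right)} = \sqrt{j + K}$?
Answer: $225 \sqrt{55} \approx 1668.6$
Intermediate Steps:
$L{\left(K,j \right)} = \sqrt{K + j}$
$\left(145 + 80\right) L{\left(10,9 \cdot 5 \right)} = \left(145 + 80\right) \sqrt{10 + 9 \cdot 5} = 225 \sqrt{10 + 45} = 225 \sqrt{55}$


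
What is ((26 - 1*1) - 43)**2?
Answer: 324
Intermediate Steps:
((26 - 1*1) - 43)**2 = ((26 - 1) - 43)**2 = (25 - 43)**2 = (-18)**2 = 324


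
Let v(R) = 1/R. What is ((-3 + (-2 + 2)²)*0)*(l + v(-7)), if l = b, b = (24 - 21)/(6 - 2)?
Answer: 0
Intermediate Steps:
b = ¾ (b = 3/4 = 3*(¼) = ¾ ≈ 0.75000)
l = ¾ ≈ 0.75000
((-3 + (-2 + 2)²)*0)*(l + v(-7)) = ((-3 + (-2 + 2)²)*0)*(¾ + 1/(-7)) = ((-3 + 0²)*0)*(¾ - ⅐) = ((-3 + 0)*0)*(17/28) = -3*0*(17/28) = 0*(17/28) = 0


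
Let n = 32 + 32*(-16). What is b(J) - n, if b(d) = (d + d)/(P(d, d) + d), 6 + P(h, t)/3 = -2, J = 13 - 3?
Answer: 3350/7 ≈ 478.57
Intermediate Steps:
J = 10
P(h, t) = -24 (P(h, t) = -18 + 3*(-2) = -18 - 6 = -24)
b(d) = 2*d/(-24 + d) (b(d) = (d + d)/(-24 + d) = (2*d)/(-24 + d) = 2*d/(-24 + d))
n = -480 (n = 32 - 512 = -480)
b(J) - n = 2*10/(-24 + 10) - 1*(-480) = 2*10/(-14) + 480 = 2*10*(-1/14) + 480 = -10/7 + 480 = 3350/7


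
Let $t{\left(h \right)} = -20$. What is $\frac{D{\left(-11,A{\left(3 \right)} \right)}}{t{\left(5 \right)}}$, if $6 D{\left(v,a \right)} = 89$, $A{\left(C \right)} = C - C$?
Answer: $- \frac{89}{120} \approx -0.74167$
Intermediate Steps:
$A{\left(C \right)} = 0$
$D{\left(v,a \right)} = \frac{89}{6}$ ($D{\left(v,a \right)} = \frac{1}{6} \cdot 89 = \frac{89}{6}$)
$\frac{D{\left(-11,A{\left(3 \right)} \right)}}{t{\left(5 \right)}} = \frac{89}{6 \left(-20\right)} = \frac{89}{6} \left(- \frac{1}{20}\right) = - \frac{89}{120}$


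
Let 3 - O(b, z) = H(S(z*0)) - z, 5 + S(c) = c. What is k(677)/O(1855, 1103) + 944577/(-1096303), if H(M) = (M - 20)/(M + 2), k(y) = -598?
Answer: -5077259643/3610125779 ≈ -1.4064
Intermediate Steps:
S(c) = -5 + c
H(M) = (-20 + M)/(2 + M)
O(b, z) = -16/3 + z (O(b, z) = 3 - ((-20 + (-5 + z*0))/(2 + (-5 + z*0)) - z) = 3 - ((-20 + (-5 + 0))/(2 + (-5 + 0)) - z) = 3 - ((-20 - 5)/(2 - 5) - z) = 3 - (-25/(-3) - z) = 3 - (-1/3*(-25) - z) = 3 - (25/3 - z) = 3 + (-25/3 + z) = -16/3 + z)
k(677)/O(1855, 1103) + 944577/(-1096303) = -598/(-16/3 + 1103) + 944577/(-1096303) = -598/3293/3 + 944577*(-1/1096303) = -598*3/3293 - 944577/1096303 = -1794/3293 - 944577/1096303 = -5077259643/3610125779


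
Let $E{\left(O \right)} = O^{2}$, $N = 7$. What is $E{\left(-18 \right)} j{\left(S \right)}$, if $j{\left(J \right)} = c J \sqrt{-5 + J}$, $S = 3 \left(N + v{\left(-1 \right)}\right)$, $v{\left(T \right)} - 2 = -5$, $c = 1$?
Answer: $3888 \sqrt{7} \approx 10287.0$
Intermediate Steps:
$v{\left(T \right)} = -3$ ($v{\left(T \right)} = 2 - 5 = -3$)
$S = 12$ ($S = 3 \left(7 - 3\right) = 3 \cdot 4 = 12$)
$j{\left(J \right)} = J \sqrt{-5 + J}$ ($j{\left(J \right)} = 1 J \sqrt{-5 + J} = J \sqrt{-5 + J}$)
$E{\left(-18 \right)} j{\left(S \right)} = \left(-18\right)^{2} \cdot 12 \sqrt{-5 + 12} = 324 \cdot 12 \sqrt{7} = 3888 \sqrt{7}$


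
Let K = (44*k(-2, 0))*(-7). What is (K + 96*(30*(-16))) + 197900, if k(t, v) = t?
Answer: 152436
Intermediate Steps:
K = 616 (K = (44*(-2))*(-7) = -88*(-7) = 616)
(K + 96*(30*(-16))) + 197900 = (616 + 96*(30*(-16))) + 197900 = (616 + 96*(-480)) + 197900 = (616 - 46080) + 197900 = -45464 + 197900 = 152436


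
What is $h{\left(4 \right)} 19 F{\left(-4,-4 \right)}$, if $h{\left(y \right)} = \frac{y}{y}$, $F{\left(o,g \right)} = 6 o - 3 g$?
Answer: $-228$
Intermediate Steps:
$F{\left(o,g \right)} = - 3 g + 6 o$
$h{\left(y \right)} = 1$
$h{\left(4 \right)} 19 F{\left(-4,-4 \right)} = 1 \cdot 19 \left(\left(-3\right) \left(-4\right) + 6 \left(-4\right)\right) = 19 \left(12 - 24\right) = 19 \left(-12\right) = -228$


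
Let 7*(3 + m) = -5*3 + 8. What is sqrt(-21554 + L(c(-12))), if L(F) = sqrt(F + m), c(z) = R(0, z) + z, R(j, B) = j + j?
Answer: sqrt(-21554 + 4*I) ≈ 0.014 + 146.81*I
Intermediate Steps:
R(j, B) = 2*j
c(z) = z (c(z) = 2*0 + z = 0 + z = z)
m = -4 (m = -3 + (-5*3 + 8)/7 = -3 + (-15 + 8)/7 = -3 + (1/7)*(-7) = -3 - 1 = -4)
L(F) = sqrt(-4 + F) (L(F) = sqrt(F - 4) = sqrt(-4 + F))
sqrt(-21554 + L(c(-12))) = sqrt(-21554 + sqrt(-4 - 12)) = sqrt(-21554 + sqrt(-16)) = sqrt(-21554 + 4*I)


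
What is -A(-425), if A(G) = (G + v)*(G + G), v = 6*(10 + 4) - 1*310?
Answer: -553350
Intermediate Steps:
v = -226 (v = 6*14 - 310 = 84 - 310 = -226)
A(G) = 2*G*(-226 + G) (A(G) = (G - 226)*(G + G) = (-226 + G)*(2*G) = 2*G*(-226 + G))
-A(-425) = -2*(-425)*(-226 - 425) = -2*(-425)*(-651) = -1*553350 = -553350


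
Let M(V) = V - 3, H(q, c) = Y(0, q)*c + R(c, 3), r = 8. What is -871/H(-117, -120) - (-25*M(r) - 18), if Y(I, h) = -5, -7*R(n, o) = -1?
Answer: 594646/4201 ≈ 141.55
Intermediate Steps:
R(n, o) = ⅐ (R(n, o) = -⅐*(-1) = ⅐)
H(q, c) = ⅐ - 5*c (H(q, c) = -5*c + ⅐ = ⅐ - 5*c)
M(V) = -3 + V
-871/H(-117, -120) - (-25*M(r) - 18) = -871/(⅐ - 5*(-120)) - (-25*(-3 + 8) - 18) = -871/(⅐ + 600) - (-25*5 - 18) = -871/4201/7 - (-125 - 18) = -871*7/4201 - 1*(-143) = -6097/4201 + 143 = 594646/4201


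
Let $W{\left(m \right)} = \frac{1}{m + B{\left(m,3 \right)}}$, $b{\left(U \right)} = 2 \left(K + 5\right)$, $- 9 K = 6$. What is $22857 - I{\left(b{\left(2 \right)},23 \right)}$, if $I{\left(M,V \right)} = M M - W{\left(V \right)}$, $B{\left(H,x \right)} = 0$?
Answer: $\frac{4715860}{207} \approx 22782.0$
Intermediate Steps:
$K = - \frac{2}{3}$ ($K = \left(- \frac{1}{9}\right) 6 = - \frac{2}{3} \approx -0.66667$)
$b{\left(U \right)} = \frac{26}{3}$ ($b{\left(U \right)} = 2 \left(- \frac{2}{3} + 5\right) = 2 \cdot \frac{13}{3} = \frac{26}{3}$)
$W{\left(m \right)} = \frac{1}{m}$ ($W{\left(m \right)} = \frac{1}{m + 0} = \frac{1}{m}$)
$I{\left(M,V \right)} = M^{2} - \frac{1}{V}$ ($I{\left(M,V \right)} = M M - \frac{1}{V} = M^{2} - \frac{1}{V}$)
$22857 - I{\left(b{\left(2 \right)},23 \right)} = 22857 - \left(\left(\frac{26}{3}\right)^{2} - \frac{1}{23}\right) = 22857 - \left(\frac{676}{9} - \frac{1}{23}\right) = 22857 - \frac{15539}{207} = \frac{4715860}{207}$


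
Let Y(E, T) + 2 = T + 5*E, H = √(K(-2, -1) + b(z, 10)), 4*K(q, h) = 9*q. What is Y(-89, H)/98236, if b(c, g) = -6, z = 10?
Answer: -447/98236 + I*√42/196472 ≈ -0.0045503 + 3.2986e-5*I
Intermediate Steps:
K(q, h) = 9*q/4 (K(q, h) = (9*q)/4 = 9*q/4)
H = I*√42/2 (H = √((9/4)*(-2) - 6) = √(-9/2 - 6) = √(-21/2) = I*√42/2 ≈ 3.2404*I)
Y(E, T) = -2 + T + 5*E (Y(E, T) = -2 + (T + 5*E) = -2 + T + 5*E)
Y(-89, H)/98236 = (-2 + I*√42/2 + 5*(-89))/98236 = (-2 + I*√42/2 - 445)*(1/98236) = (-447 + I*√42/2)*(1/98236) = -447/98236 + I*√42/196472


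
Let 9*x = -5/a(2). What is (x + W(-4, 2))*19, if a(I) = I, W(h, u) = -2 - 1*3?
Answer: -1805/18 ≈ -100.28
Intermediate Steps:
W(h, u) = -5 (W(h, u) = -2 - 3 = -5)
x = -5/18 (x = (-5/2)/9 = (-5*½)/9 = (⅑)*(-5/2) = -5/18 ≈ -0.27778)
(x + W(-4, 2))*19 = (-5/18 - 5)*19 = -95/18*19 = -1805/18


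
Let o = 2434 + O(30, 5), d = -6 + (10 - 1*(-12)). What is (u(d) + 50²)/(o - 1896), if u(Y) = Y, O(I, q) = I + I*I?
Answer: 629/367 ≈ 1.7139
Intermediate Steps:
d = 16 (d = -6 + (10 + 12) = -6 + 22 = 16)
O(I, q) = I + I²
o = 3364 (o = 2434 + 30*(1 + 30) = 2434 + 30*31 = 2434 + 930 = 3364)
(u(d) + 50²)/(o - 1896) = (16 + 50²)/(3364 - 1896) = (16 + 2500)/1468 = 2516*(1/1468) = 629/367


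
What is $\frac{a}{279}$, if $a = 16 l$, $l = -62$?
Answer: $- \frac{32}{9} \approx -3.5556$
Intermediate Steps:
$a = -992$ ($a = 16 \left(-62\right) = -992$)
$\frac{a}{279} = - \frac{992}{279} = \left(-992\right) \frac{1}{279} = - \frac{32}{9}$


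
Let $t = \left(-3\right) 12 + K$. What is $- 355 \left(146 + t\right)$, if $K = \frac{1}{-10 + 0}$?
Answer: $- \frac{78029}{2} \approx -39015.0$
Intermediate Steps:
$K = - \frac{1}{10}$ ($K = \frac{1}{-10} = - \frac{1}{10} \approx -0.1$)
$t = - \frac{361}{10}$ ($t = \left(-3\right) 12 - \frac{1}{10} = -36 - \frac{1}{10} = - \frac{361}{10} \approx -36.1$)
$- 355 \left(146 + t\right) = - 355 \left(146 - \frac{361}{10}\right) = \left(-355\right) \frac{1099}{10} = - \frac{78029}{2}$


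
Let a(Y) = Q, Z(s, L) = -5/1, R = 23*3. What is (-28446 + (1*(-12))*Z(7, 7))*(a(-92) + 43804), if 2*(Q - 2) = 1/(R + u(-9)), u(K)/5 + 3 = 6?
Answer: -34817363979/28 ≈ -1.2435e+9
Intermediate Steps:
u(K) = 15 (u(K) = -15 + 5*6 = -15 + 30 = 15)
R = 69
Z(s, L) = -5 (Z(s, L) = -5*1 = -5)
Q = 337/168 (Q = 2 + 1/(2*(69 + 15)) = 2 + (½)/84 = 2 + (½)*(1/84) = 2 + 1/168 = 337/168 ≈ 2.0060)
a(Y) = 337/168
(-28446 + (1*(-12))*Z(7, 7))*(a(-92) + 43804) = (-28446 + (1*(-12))*(-5))*(337/168 + 43804) = (-28446 - 12*(-5))*(7359409/168) = (-28446 + 60)*(7359409/168) = -28386*7359409/168 = -34817363979/28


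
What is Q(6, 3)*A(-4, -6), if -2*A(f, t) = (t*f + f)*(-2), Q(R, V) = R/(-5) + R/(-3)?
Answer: -64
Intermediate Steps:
Q(R, V) = -8*R/15 (Q(R, V) = R*(-1/5) + R*(-1/3) = -R/5 - R/3 = -8*R/15)
A(f, t) = f + f*t (A(f, t) = -(t*f + f)*(-2)/2 = -(f*t + f)*(-2)/2 = -(f + f*t)*(-2)/2 = -(-2*f - 2*f*t)/2 = f + f*t)
Q(6, 3)*A(-4, -6) = (-8/15*6)*(-4*(1 - 6)) = -(-64)*(-5)/5 = -16/5*20 = -64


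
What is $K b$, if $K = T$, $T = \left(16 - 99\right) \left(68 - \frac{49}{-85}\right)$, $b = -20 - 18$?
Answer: $\frac{18384666}{85} \approx 2.1629 \cdot 10^{5}$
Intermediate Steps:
$b = -38$ ($b = -20 - 18 = -38$)
$T = - \frac{483807}{85}$ ($T = - 83 \left(68 - - \frac{49}{85}\right) = - 83 \left(68 + \frac{49}{85}\right) = \left(-83\right) \frac{5829}{85} = - \frac{483807}{85} \approx -5691.8$)
$K = - \frac{483807}{85} \approx -5691.8$
$K b = \left(- \frac{483807}{85}\right) \left(-38\right) = \frac{18384666}{85}$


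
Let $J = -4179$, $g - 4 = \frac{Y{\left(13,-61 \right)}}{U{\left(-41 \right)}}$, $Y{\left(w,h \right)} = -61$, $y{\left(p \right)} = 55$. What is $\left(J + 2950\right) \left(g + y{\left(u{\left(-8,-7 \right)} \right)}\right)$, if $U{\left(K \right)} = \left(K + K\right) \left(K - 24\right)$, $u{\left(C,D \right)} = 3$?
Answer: $- \frac{386408661}{5330} \approx -72497.0$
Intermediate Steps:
$U{\left(K \right)} = 2 K \left(-24 + K\right)$
$g = \frac{21259}{5330}$ ($g = 4 - \frac{61}{2 \left(-41\right) \left(-24 - 41\right)} = 4 - \frac{61}{2 \left(-41\right) \left(-65\right)} = 4 - \frac{61}{5330} = \frac{21259}{5330} \approx 3.9886$)
$\left(J + 2950\right) \left(g + y{\left(u{\left(-8,-7 \right)} \right)}\right) = \left(-4179 + 2950\right) \left(\frac{21259}{5330} + 55\right) = \left(-1229\right) \frac{314409}{5330} = - \frac{386408661}{5330}$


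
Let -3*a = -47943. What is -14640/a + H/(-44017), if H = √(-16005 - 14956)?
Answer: -4880/5327 - I*√30961/44017 ≈ -0.91609 - 0.0039975*I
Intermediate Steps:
a = 15981 (a = -⅓*(-47943) = 15981)
H = I*√30961 (H = √(-30961) = I*√30961 ≈ 175.96*I)
-14640/a + H/(-44017) = -14640/15981 + (I*√30961)/(-44017) = -14640*1/15981 + (I*√30961)*(-1/44017) = -4880/5327 - I*√30961/44017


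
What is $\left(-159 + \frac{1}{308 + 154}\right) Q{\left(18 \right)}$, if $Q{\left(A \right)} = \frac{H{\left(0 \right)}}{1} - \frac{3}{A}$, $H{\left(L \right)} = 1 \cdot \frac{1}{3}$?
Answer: $- \frac{73457}{2772} \approx -26.5$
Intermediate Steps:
$H{\left(L \right)} = \frac{1}{3}$ ($H{\left(L \right)} = 1 \cdot \frac{1}{3} = \frac{1}{3}$)
$Q{\left(A \right)} = \frac{1}{3} - \frac{3}{A}$ ($Q{\left(A \right)} = \frac{1}{3 \cdot 1} - \frac{3}{A} = \frac{1}{3} \cdot 1 - \frac{3}{A} = \frac{1}{3} - \frac{3}{A}$)
$\left(-159 + \frac{1}{308 + 154}\right) Q{\left(18 \right)} = \left(-159 + \frac{1}{308 + 154}\right) \frac{-9 + 18}{3 \cdot 18} = \left(-159 + \frac{1}{462}\right) \frac{1}{3} \cdot \frac{1}{18} \cdot 9 = \left(-159 + \frac{1}{462}\right) \frac{1}{6} = \left(- \frac{73457}{462}\right) \frac{1}{6} = - \frac{73457}{2772}$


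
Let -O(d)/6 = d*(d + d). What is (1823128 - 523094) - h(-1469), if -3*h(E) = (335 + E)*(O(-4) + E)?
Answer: 1927892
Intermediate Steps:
O(d) = -12*d² (O(d) = -6*d*(d + d) = -6*d*2*d = -12*d²)
h(E) = -(-192 + E)*(335 + E)/3 (h(E) = -(335 + E)*(-12*(-4)² + E)/3 = -(335 + E)*(-12*16 + E)/3 = -(335 + E)*(-192 + E)/3 = -(-192 + E)*(335 + E)/3)
(1823128 - 523094) - h(-1469) = (1823128 - 523094) - (21440 - 143/3*(-1469) - ⅓*(-1469)²) = 1300034 - (21440 + 210067/3 - ⅓*2157961) = 1300034 - (21440 + 210067/3 - 2157961/3) = 1300034 - 1*(-627858) = 1300034 + 627858 = 1927892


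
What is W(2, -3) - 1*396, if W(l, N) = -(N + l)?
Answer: -395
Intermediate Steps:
W(l, N) = -N - l
W(2, -3) - 1*396 = (-1*(-3) - 1*2) - 1*396 = (3 - 2) - 396 = 1 - 396 = -395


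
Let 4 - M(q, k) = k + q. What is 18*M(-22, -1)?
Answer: 486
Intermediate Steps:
M(q, k) = 4 - k - q (M(q, k) = 4 - (k + q) = 4 + (-k - q) = 4 - k - q)
18*M(-22, -1) = 18*(4 - 1*(-1) - 1*(-22)) = 18*(4 + 1 + 22) = 18*27 = 486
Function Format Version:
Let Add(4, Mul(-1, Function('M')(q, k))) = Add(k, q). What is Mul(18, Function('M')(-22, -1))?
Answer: 486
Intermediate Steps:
Function('M')(q, k) = Add(4, Mul(-1, k), Mul(-1, q)) (Function('M')(q, k) = Add(4, Mul(-1, Add(k, q))) = Add(4, Add(Mul(-1, k), Mul(-1, q))) = Add(4, Mul(-1, k), Mul(-1, q)))
Mul(18, Function('M')(-22, -1)) = Mul(18, Add(4, Mul(-1, -1), Mul(-1, -22))) = Mul(18, Add(4, 1, 22)) = Mul(18, 27) = 486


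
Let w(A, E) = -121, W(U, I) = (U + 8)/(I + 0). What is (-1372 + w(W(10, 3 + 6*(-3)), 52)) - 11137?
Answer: -12630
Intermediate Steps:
W(U, I) = (8 + U)/I
(-1372 + w(W(10, 3 + 6*(-3)), 52)) - 11137 = (-1372 - 121) - 11137 = -1493 - 11137 = -12630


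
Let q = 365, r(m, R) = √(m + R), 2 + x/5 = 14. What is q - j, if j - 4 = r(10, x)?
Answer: 361 - √70 ≈ 352.63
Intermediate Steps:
x = 60 (x = -10 + 5*14 = -10 + 70 = 60)
r(m, R) = √(R + m)
j = 4 + √70 (j = 4 + √(60 + 10) = 4 + √70 ≈ 12.367)
q - j = 365 - (4 + √70) = 365 + (-4 - √70) = 361 - √70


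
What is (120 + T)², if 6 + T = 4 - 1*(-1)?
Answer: 14161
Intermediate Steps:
T = -1 (T = -6 + (4 - 1*(-1)) = -6 + (4 + 1) = -6 + 5 = -1)
(120 + T)² = (120 - 1)² = 119² = 14161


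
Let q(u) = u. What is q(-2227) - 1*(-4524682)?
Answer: 4522455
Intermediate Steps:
q(-2227) - 1*(-4524682) = -2227 - 1*(-4524682) = -2227 + 4524682 = 4522455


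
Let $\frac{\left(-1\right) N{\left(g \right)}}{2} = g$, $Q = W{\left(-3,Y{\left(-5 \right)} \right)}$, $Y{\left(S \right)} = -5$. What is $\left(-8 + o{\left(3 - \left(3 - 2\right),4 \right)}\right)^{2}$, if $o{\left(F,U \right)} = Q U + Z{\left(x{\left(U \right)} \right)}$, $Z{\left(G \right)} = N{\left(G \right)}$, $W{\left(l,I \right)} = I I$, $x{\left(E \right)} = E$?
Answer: $7056$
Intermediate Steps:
$W{\left(l,I \right)} = I^{2}$
$Q = 25$ ($Q = \left(-5\right)^{2} = 25$)
$N{\left(g \right)} = - 2 g$
$Z{\left(G \right)} = - 2 G$
$o{\left(F,U \right)} = 23 U$ ($o{\left(F,U \right)} = 25 U - 2 U = 23 U$)
$\left(-8 + o{\left(3 - \left(3 - 2\right),4 \right)}\right)^{2} = \left(-8 + 23 \cdot 4\right)^{2} = \left(-8 + 92\right)^{2} = 84^{2} = 7056$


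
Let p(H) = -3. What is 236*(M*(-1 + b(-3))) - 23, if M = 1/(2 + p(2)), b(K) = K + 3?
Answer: 213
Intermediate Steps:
b(K) = 3 + K
M = -1 (M = 1/(2 - 3) = 1/(-1) = -1)
236*(M*(-1 + b(-3))) - 23 = 236*(-(-1 + (3 - 3))) - 23 = 236*(-(-1 + 0)) - 23 = 236*(-1*(-1)) - 23 = 236*1 - 23 = 236 - 23 = 213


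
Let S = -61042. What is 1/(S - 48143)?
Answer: -1/109185 ≈ -9.1588e-6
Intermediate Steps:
1/(S - 48143) = 1/(-61042 - 48143) = 1/(-109185) = -1/109185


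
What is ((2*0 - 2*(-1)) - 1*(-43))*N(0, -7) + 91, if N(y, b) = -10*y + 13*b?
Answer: -4004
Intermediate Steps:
((2*0 - 2*(-1)) - 1*(-43))*N(0, -7) + 91 = ((2*0 - 2*(-1)) - 1*(-43))*(-10*0 + 13*(-7)) + 91 = ((0 + 2) + 43)*(0 - 91) + 91 = (2 + 43)*(-91) + 91 = 45*(-91) + 91 = -4095 + 91 = -4004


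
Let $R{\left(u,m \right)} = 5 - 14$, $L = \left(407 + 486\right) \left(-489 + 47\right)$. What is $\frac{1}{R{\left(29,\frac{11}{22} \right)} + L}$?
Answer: $- \frac{1}{394715} \approx -2.5335 \cdot 10^{-6}$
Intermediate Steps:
$L = -394706$ ($L = 893 \left(-442\right) = -394706$)
$R{\left(u,m \right)} = -9$ ($R{\left(u,m \right)} = 5 - 14 = -9$)
$\frac{1}{R{\left(29,\frac{11}{22} \right)} + L} = \frac{1}{-9 - 394706} = \frac{1}{-394715} = - \frac{1}{394715}$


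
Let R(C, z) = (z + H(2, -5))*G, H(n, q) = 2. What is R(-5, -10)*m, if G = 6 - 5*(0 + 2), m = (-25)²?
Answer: 20000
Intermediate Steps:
m = 625
G = -4 (G = 6 - 5*2 = 6 - 10 = -4)
R(C, z) = -8 - 4*z (R(C, z) = (z + 2)*(-4) = (2 + z)*(-4) = -8 - 4*z)
R(-5, -10)*m = (-8 - 4*(-10))*625 = (-8 + 40)*625 = 32*625 = 20000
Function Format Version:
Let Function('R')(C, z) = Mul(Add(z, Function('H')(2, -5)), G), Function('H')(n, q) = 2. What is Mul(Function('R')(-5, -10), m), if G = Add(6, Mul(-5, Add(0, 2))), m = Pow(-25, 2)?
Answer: 20000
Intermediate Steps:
m = 625
G = -4 (G = Add(6, Mul(-5, 2)) = Add(6, -10) = -4)
Function('R')(C, z) = Add(-8, Mul(-4, z)) (Function('R')(C, z) = Mul(Add(z, 2), -4) = Mul(Add(2, z), -4) = Add(-8, Mul(-4, z)))
Mul(Function('R')(-5, -10), m) = Mul(Add(-8, Mul(-4, -10)), 625) = Mul(Add(-8, 40), 625) = Mul(32, 625) = 20000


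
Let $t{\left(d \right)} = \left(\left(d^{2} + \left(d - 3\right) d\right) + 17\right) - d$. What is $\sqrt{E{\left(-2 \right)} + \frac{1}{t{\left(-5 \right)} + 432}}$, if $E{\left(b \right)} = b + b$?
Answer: $\frac{5 i \sqrt{43077}}{519} \approx 1.9995 i$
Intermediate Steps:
$E{\left(b \right)} = 2 b$
$t{\left(d \right)} = 17 + d^{2} - d + d \left(-3 + d\right)$ ($t{\left(d \right)} = \left(\left(d^{2} + \left(d - 3\right) d\right) + 17\right) - d = \left(\left(d^{2} + \left(-3 + d\right) d\right) + 17\right) - d = \left(\left(d^{2} + d \left(-3 + d\right)\right) + 17\right) - d = \left(17 + d^{2} + d \left(-3 + d\right)\right) - d = 17 + d^{2} - d + d \left(-3 + d\right)$)
$\sqrt{E{\left(-2 \right)} + \frac{1}{t{\left(-5 \right)} + 432}} = \sqrt{2 \left(-2\right) + \frac{1}{\left(17 - -20 + 2 \left(-5\right)^{2}\right) + 432}} = \sqrt{-4 + \frac{1}{\left(17 + 20 + 2 \cdot 25\right) + 432}} = \sqrt{-4 + \frac{1}{\left(17 + 20 + 50\right) + 432}} = \sqrt{-4 + \frac{1}{87 + 432}} = \sqrt{-4 + \frac{1}{519}} = \sqrt{- \frac{2075}{519}} = \frac{5 i \sqrt{43077}}{519}$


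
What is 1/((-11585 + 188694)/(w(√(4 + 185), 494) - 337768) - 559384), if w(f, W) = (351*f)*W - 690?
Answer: -3114550346243612638/1742229597351414686057063 - 92128913838*√21/1742229597351414686057063 ≈ -1.7877e-6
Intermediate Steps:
w(f, W) = -690 + 351*W*f (w(f, W) = 351*W*f - 690 = -690 + 351*W*f)
1/((-11585 + 188694)/(w(√(4 + 185), 494) - 337768) - 559384) = 1/((-11585 + 188694)/((-690 + 351*494*√(4 + 185)) - 337768) - 559384) = 1/(177109/((-690 + 351*494*√189) - 337768) - 559384) = 1/(177109/((-690 + 351*494*(3*√21)) - 337768) - 559384) = 1/(177109/((-690 + 520182*√21) - 337768) - 559384) = 1/(177109/(-338458 + 520182*√21) - 559384) = 1/(-559384 + 177109/(-338458 + 520182*√21))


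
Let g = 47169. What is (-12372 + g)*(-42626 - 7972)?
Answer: -1760658606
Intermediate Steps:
(-12372 + g)*(-42626 - 7972) = (-12372 + 47169)*(-42626 - 7972) = 34797*(-50598) = -1760658606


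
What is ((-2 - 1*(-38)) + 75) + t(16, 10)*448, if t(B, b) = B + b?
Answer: 11759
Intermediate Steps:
((-2 - 1*(-38)) + 75) + t(16, 10)*448 = ((-2 - 1*(-38)) + 75) + (16 + 10)*448 = ((-2 + 38) + 75) + 26*448 = (36 + 75) + 11648 = 111 + 11648 = 11759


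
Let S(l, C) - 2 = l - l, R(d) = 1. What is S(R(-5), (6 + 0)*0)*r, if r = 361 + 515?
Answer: 1752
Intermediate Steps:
r = 876
S(l, C) = 2 (S(l, C) = 2 + (l - l) = 2 + 0 = 2)
S(R(-5), (6 + 0)*0)*r = 2*876 = 1752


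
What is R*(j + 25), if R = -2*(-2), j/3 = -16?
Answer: -92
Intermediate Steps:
j = -48 (j = 3*(-16) = -48)
R = 4
R*(j + 25) = 4*(-48 + 25) = 4*(-23) = -92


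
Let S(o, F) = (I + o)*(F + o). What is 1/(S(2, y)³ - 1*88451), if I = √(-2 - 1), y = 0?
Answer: -I/(72*√3 + 88531*I) ≈ -1.1295e-5 - 1.5911e-8*I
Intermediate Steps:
I = I*√3 (I = √(-3) = I*√3 ≈ 1.732*I)
S(o, F) = (F + o)*(o + I*√3) (S(o, F) = (I*√3 + o)*(F + o) = (o + I*√3)*(F + o) = (F + o)*(o + I*√3))
1/(S(2, y)³ - 1*88451) = 1/((2² + 0*2 + I*0*√3 + I*2*√3)³ - 1*88451) = 1/((4 + 0 + 0 + 2*I*√3)³ - 88451) = 1/((4 + 2*I*√3)³ - 88451) = 1/(-88451 + (4 + 2*I*√3)³)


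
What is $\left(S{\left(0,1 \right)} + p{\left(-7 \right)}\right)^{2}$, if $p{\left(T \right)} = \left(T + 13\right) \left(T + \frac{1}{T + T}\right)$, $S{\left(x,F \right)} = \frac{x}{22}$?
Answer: $\frac{88209}{49} \approx 1800.2$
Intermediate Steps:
$S{\left(x,F \right)} = \frac{x}{22}$ ($S{\left(x,F \right)} = x \frac{1}{22} = \frac{x}{22}$)
$p{\left(T \right)} = \left(13 + T\right) \left(T + \frac{1}{2 T}\right)$
$\left(S{\left(0,1 \right)} + p{\left(-7 \right)}\right)^{2} = \left(\frac{1}{22} \cdot 0 + \left(\frac{1}{2} + \left(-7\right)^{2} + 13 \left(-7\right) + \frac{13}{2 \left(-7\right)}\right)\right)^{2} = \left(0 + \left(\frac{1}{2} + 49 - 91 + \frac{13}{2} \left(- \frac{1}{7}\right)\right)\right)^{2} = \left(0 + \left(\frac{1}{2} + 49 - 91 - \frac{13}{14}\right)\right)^{2} = \left(0 - \frac{297}{7}\right)^{2} = \left(- \frac{297}{7}\right)^{2} = \frac{88209}{49}$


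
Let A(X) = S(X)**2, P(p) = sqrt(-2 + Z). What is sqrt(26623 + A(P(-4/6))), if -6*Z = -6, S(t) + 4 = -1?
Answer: 2*sqrt(6662) ≈ 163.24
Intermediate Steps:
S(t) = -5 (S(t) = -4 - 1 = -5)
Z = 1 (Z = -1/6*(-6) = 1)
P(p) = I (P(p) = sqrt(-2 + 1) = sqrt(-1) = I)
A(X) = 25 (A(X) = (-5)**2 = 25)
sqrt(26623 + A(P(-4/6))) = sqrt(26623 + 25) = sqrt(26648) = 2*sqrt(6662)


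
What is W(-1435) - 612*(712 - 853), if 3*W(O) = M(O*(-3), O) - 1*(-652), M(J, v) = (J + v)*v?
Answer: -3858922/3 ≈ -1.2863e+6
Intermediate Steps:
M(J, v) = v*(J + v)
W(O) = 652/3 - 2*O²/3 (W(O) = (O*(O*(-3) + O) - 1*(-652))/3 = (O*(-3*O + O) + 652)/3 = (O*(-2*O) + 652)/3 = (-2*O² + 652)/3 = (652 - 2*O²)/3 = 652/3 - 2*O²/3)
W(-1435) - 612*(712 - 853) = (652/3 - ⅔*(-1435)²) - 612*(712 - 853) = (652/3 - ⅔*2059225) - 612*(-141) = (652/3 - 4118450/3) - 1*(-86292) = -4117798/3 + 86292 = -3858922/3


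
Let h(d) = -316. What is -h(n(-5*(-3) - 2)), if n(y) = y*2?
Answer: 316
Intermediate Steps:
n(y) = 2*y
-h(n(-5*(-3) - 2)) = -1*(-316) = 316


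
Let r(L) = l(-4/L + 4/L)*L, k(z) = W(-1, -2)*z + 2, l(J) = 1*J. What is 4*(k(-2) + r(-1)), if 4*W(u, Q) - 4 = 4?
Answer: -8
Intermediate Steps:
W(u, Q) = 2 (W(u, Q) = 1 + (¼)*4 = 1 + 1 = 2)
l(J) = J
k(z) = 2 + 2*z (k(z) = 2*z + 2 = 2 + 2*z)
r(L) = 0 (r(L) = (-4/L + 4/L)*L = 0*L = 0)
4*(k(-2) + r(-1)) = 4*((2 + 2*(-2)) + 0) = 4*((2 - 4) + 0) = 4*(-2 + 0) = 4*(-2) = -8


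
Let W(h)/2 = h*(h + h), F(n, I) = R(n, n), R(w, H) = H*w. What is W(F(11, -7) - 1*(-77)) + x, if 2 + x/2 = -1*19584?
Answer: 117644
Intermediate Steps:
F(n, I) = n² (F(n, I) = n*n = n²)
x = -39172 (x = -4 + 2*(-1*19584) = -4 + 2*(-19584) = -4 - 39168 = -39172)
W(h) = 4*h² (W(h) = 2*(h*(h + h)) = 2*(h*(2*h)) = 2*(2*h²) = 4*h²)
W(F(11, -7) - 1*(-77)) + x = 4*(11² - 1*(-77))² - 39172 = 4*(121 + 77)² - 39172 = 4*198² - 39172 = 4*39204 - 39172 = 156816 - 39172 = 117644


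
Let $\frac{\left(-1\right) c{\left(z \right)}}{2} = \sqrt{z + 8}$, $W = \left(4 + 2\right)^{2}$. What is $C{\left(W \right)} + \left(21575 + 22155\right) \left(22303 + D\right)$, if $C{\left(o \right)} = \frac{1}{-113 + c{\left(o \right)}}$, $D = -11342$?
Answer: $\frac{6036133806177}{12593} + \frac{4 \sqrt{11}}{12593} \approx 4.7932 \cdot 10^{8}$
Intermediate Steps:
$W = 36$ ($W = 6^{2} = 36$)
$c{\left(z \right)} = - 2 \sqrt{8 + z}$ ($c{\left(z \right)} = - 2 \sqrt{z + 8} = - 2 \sqrt{8 + z}$)
$C{\left(o \right)} = \frac{1}{-113 - 2 \sqrt{8 + o}}$
$C{\left(W \right)} + \left(21575 + 22155\right) \left(22303 + D\right) = - \frac{1}{113 + 2 \sqrt{8 + 36}} + \left(21575 + 22155\right) \left(22303 - 11342\right) = - \frac{1}{113 + 2 \sqrt{44}} + 43730 \cdot 10961 = - \frac{1}{113 + 2 \cdot 2 \sqrt{11}} + 479324530 = - \frac{1}{113 + 4 \sqrt{11}} + 479324530 = 479324530 - \frac{1}{113 + 4 \sqrt{11}}$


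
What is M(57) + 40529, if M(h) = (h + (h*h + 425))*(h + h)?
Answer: 465863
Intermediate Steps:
M(h) = 2*h*(425 + h + h²) (M(h) = (h + (h² + 425))*(2*h) = (h + (425 + h²))*(2*h) = (425 + h + h²)*(2*h) = 2*h*(425 + h + h²))
M(57) + 40529 = 2*57*(425 + 57 + 57²) + 40529 = 2*57*(425 + 57 + 3249) + 40529 = 2*57*3731 + 40529 = 425334 + 40529 = 465863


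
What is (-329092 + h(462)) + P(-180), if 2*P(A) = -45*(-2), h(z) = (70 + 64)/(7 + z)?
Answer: -2303327/7 ≈ -3.2905e+5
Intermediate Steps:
h(z) = 134/(7 + z)
P(A) = 45 (P(A) = (-45*(-2))/2 = (½)*90 = 45)
(-329092 + h(462)) + P(-180) = (-329092 + 134/(7 + 462)) + 45 = (-329092 + 134/469) + 45 = (-329092 + 134*(1/469)) + 45 = (-329092 + 2/7) + 45 = -2303642/7 + 45 = -2303327/7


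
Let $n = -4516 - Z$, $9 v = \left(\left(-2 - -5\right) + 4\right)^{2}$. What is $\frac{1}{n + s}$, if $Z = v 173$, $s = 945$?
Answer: $- \frac{9}{40616} \approx -0.00022159$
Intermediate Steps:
$v = \frac{49}{9}$ ($v = \frac{\left(\left(-2 - -5\right) + 4\right)^{2}}{9} = \frac{\left(\left(-2 + 5\right) + 4\right)^{2}}{9} = \frac{\left(3 + 4\right)^{2}}{9} = \frac{7^{2}}{9} = \frac{1}{9} \cdot 49 = \frac{49}{9} \approx 5.4444$)
$Z = \frac{8477}{9}$ ($Z = \frac{49}{9} \cdot 173 = \frac{8477}{9} \approx 941.89$)
$n = - \frac{49121}{9}$ ($n = -4516 - \frac{8477}{9} = - \frac{49121}{9} \approx -5457.9$)
$\frac{1}{n + s} = \frac{1}{- \frac{49121}{9} + 945} = \frac{1}{- \frac{40616}{9}} = - \frac{9}{40616}$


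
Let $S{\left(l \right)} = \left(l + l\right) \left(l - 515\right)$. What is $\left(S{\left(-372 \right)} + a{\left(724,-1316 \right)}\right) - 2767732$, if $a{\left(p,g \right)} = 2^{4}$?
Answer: $-2107788$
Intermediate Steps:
$a{\left(p,g \right)} = 16$
$S{\left(l \right)} = 2 l \left(-515 + l\right)$
$\left(S{\left(-372 \right)} + a{\left(724,-1316 \right)}\right) - 2767732 = \left(2 \left(-372\right) \left(-515 - 372\right) + 16\right) - 2767732 = \left(2 \left(-372\right) \left(-887\right) + 16\right) - 2767732 = \left(659928 + 16\right) - 2767732 = 659944 - 2767732 = -2107788$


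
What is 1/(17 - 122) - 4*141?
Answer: -59221/105 ≈ -564.01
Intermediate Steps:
1/(17 - 122) - 4*141 = 1/(-105) - 564 = -1/105 - 564 = -59221/105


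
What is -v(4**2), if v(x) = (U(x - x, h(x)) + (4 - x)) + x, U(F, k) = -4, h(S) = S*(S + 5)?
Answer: 0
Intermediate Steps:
h(S) = S*(5 + S)
v(x) = 0 (v(x) = (-4 + (4 - x)) + x = -x + x = 0)
-v(4**2) = -1*0 = 0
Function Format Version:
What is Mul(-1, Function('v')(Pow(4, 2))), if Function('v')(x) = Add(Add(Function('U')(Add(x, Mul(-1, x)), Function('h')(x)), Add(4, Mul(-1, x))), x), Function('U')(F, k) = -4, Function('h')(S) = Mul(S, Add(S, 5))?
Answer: 0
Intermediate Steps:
Function('h')(S) = Mul(S, Add(5, S))
Function('v')(x) = 0 (Function('v')(x) = Add(Add(-4, Add(4, Mul(-1, x))), x) = Add(Mul(-1, x), x) = 0)
Mul(-1, Function('v')(Pow(4, 2))) = Mul(-1, 0) = 0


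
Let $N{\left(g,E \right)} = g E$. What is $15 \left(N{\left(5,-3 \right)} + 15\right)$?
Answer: $0$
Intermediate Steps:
$N{\left(g,E \right)} = E g$
$15 \left(N{\left(5,-3 \right)} + 15\right) = 15 \left(\left(-3\right) 5 + 15\right) = 15 \left(-15 + 15\right) = 15 \cdot 0 = 0$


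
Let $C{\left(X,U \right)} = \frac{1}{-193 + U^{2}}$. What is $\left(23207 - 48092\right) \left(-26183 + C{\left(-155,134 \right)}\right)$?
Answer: $\frac{3857910169260}{5921} \approx 6.5156 \cdot 10^{8}$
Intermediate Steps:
$\left(23207 - 48092\right) \left(-26183 + C{\left(-155,134 \right)}\right) = \left(23207 - 48092\right) \left(-26183 + \frac{1}{-193 + 134^{2}}\right) = - 24885 \left(-26183 + \frac{1}{-193 + 17956}\right) = - 24885 \left(-26183 + \frac{1}{17763}\right) = \left(-24885\right) \left(- \frac{465088628}{17763}\right) = \frac{3857910169260}{5921}$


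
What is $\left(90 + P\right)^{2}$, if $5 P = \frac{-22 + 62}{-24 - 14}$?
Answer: $\frac{2910436}{361} \approx 8062.1$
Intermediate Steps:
$P = - \frac{4}{19}$ ($P = \frac{\left(-22 + 62\right) \frac{1}{-24 - 14}}{5} = \frac{40 \frac{1}{-38}}{5} = \frac{40 \left(- \frac{1}{38}\right)}{5} = \frac{1}{5} \left(- \frac{20}{19}\right) = - \frac{4}{19} \approx -0.21053$)
$\left(90 + P\right)^{2} = \left(90 - \frac{4}{19}\right)^{2} = \left(\frac{1706}{19}\right)^{2} = \frac{2910436}{361}$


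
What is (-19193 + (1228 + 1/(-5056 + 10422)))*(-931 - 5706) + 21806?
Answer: 639925065389/5366 ≈ 1.1926e+8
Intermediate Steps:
(-19193 + (1228 + 1/(-5056 + 10422)))*(-931 - 5706) + 21806 = (-19193 + (1228 + 1/5366))*(-6637) + 21806 = (-19193 + 6589449/5366)*(-6637) + 21806 = -96400189/5366*(-6637) + 21806 = 639808054393/5366 + 21806 = 639925065389/5366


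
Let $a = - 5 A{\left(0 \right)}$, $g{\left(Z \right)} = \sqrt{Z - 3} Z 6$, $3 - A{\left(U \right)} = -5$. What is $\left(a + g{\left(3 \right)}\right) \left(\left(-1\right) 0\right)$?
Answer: $0$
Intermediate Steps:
$A{\left(U \right)} = 8$ ($A{\left(U \right)} = 3 - -5 = 3 + 5 = 8$)
$g{\left(Z \right)} = 6 Z \sqrt{-3 + Z}$ ($g{\left(Z \right)} = \sqrt{-3 + Z} Z 6 = Z \sqrt{-3 + Z} 6 = 6 Z \sqrt{-3 + Z}$)
$a = -40$ ($a = \left(-5\right) 8 = -40$)
$\left(a + g{\left(3 \right)}\right) \left(\left(-1\right) 0\right) = \left(-40 + 6 \cdot 3 \sqrt{-3 + 3}\right) \left(\left(-1\right) 0\right) = \left(-40 + 6 \cdot 3 \sqrt{0}\right) 0 = \left(-40 + 6 \cdot 3 \cdot 0\right) 0 = \left(-40 + 0\right) 0 = \left(-40\right) 0 = 0$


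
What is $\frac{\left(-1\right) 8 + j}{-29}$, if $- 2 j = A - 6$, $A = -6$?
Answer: $\frac{2}{29} \approx 0.068966$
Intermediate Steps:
$j = 6$ ($j = - \frac{-6 - 6}{2} = \left(- \frac{1}{2}\right) \left(-12\right) = 6$)
$\frac{\left(-1\right) 8 + j}{-29} = \frac{\left(-1\right) 8 + 6}{-29} = - \frac{-8 + 6}{29} = \left(- \frac{1}{29}\right) \left(-2\right) = \frac{2}{29}$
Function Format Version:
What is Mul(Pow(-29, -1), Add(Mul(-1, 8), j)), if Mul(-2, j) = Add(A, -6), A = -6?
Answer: Rational(2, 29) ≈ 0.068966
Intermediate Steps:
j = 6 (j = Mul(Rational(-1, 2), Add(-6, -6)) = Mul(Rational(-1, 2), -12) = 6)
Mul(Pow(-29, -1), Add(Mul(-1, 8), j)) = Mul(Pow(-29, -1), Add(Mul(-1, 8), 6)) = Mul(Rational(-1, 29), Add(-8, 6)) = Mul(Rational(-1, 29), -2) = Rational(2, 29)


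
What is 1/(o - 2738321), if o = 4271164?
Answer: 1/1532843 ≈ 6.5238e-7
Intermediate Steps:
1/(o - 2738321) = 1/(4271164 - 2738321) = 1/1532843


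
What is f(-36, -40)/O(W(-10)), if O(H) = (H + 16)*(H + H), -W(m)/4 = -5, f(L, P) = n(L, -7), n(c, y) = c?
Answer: -1/40 ≈ -0.025000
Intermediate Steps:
f(L, P) = L
W(m) = 20 (W(m) = -4*(-5) = 20)
O(H) = 2*H*(16 + H) (O(H) = (16 + H)*(2*H) = 2*H*(16 + H))
f(-36, -40)/O(W(-10)) = -36*1/(40*(16 + 20)) = -36/(2*20*36) = -36/1440 = -36*1/1440 = -1/40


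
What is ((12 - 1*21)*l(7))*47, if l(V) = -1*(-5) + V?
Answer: -5076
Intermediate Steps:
l(V) = 5 + V
((12 - 1*21)*l(7))*47 = ((12 - 1*21)*(5 + 7))*47 = ((12 - 21)*12)*47 = -9*12*47 = -108*47 = -5076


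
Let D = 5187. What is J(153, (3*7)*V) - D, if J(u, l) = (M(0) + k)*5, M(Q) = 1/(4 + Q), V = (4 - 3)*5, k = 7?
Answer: -20603/4 ≈ -5150.8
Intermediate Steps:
V = 5 (V = 1*5 = 5)
J(u, l) = 145/4 (J(u, l) = (1/(4 + 0) + 7)*5 = (1/4 + 7)*5 = (¼ + 7)*5 = (29/4)*5 = 145/4)
J(153, (3*7)*V) - D = 145/4 - 1*5187 = 145/4 - 5187 = -20603/4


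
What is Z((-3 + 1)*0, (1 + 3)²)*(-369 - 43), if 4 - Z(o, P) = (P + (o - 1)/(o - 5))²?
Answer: 2661932/25 ≈ 1.0648e+5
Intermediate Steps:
Z(o, P) = 4 - (P + (-1 + o)/(-5 + o))² (Z(o, P) = 4 - (P + (o - 1)/(o - 5))² = 4 - (P + (-1 + o)/(-5 + o))²)
Z((-3 + 1)*0, (1 + 3)²)*(-369 - 43) = (4 - (-1 + (-3 + 1)*0 - 5*(1 + 3)² + (1 + 3)²*((-3 + 1)*0))²/(-5 + (-3 + 1)*0)²)*(-369 - 43) = (4 - (-1 - 2*0 - 5*4² + 4²*(-2*0))²/(-5 - 2*0)²)*(-412) = (4 - (-1 + 0 - 5*16 + 16*0)²/(-5 + 0)²)*(-412) = (4 - 1*(-1 + 0 - 80 + 0)²/(-5)²)*(-412) = (4 - 1*1/25*(-81)²)*(-412) = (4 - 1*1/25*6561)*(-412) = (4 - 6561/25)*(-412) = -6461/25*(-412) = 2661932/25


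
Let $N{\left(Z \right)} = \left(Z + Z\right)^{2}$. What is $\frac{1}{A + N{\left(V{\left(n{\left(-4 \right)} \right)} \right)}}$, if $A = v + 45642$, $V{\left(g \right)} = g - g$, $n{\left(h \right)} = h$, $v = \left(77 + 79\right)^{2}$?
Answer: $\frac{1}{69978} \approx 1.429 \cdot 10^{-5}$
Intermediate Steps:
$v = 24336$ ($v = 156^{2} = 24336$)
$V{\left(g \right)} = 0$
$A = 69978$ ($A = 24336 + 45642 = 69978$)
$N{\left(Z \right)} = 4 Z^{2}$ ($N{\left(Z \right)} = \left(2 Z\right)^{2} = 4 Z^{2}$)
$\frac{1}{A + N{\left(V{\left(n{\left(-4 \right)} \right)} \right)}} = \frac{1}{69978 + 4 \cdot 0^{2}} = \frac{1}{69978 + 4 \cdot 0} = \frac{1}{69978 + 0} = \frac{1}{69978}$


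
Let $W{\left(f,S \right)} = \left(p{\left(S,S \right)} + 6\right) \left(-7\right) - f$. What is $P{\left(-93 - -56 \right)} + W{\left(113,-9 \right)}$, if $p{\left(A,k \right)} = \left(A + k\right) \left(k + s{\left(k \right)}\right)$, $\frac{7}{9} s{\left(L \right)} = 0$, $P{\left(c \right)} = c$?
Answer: $-1326$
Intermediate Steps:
$s{\left(L \right)} = 0$ ($s{\left(L \right)} = \frac{9}{7} \cdot 0 = 0$)
$p{\left(A,k \right)} = k \left(A + k\right)$ ($p{\left(A,k \right)} = \left(A + k\right) \left(k + 0\right) = \left(A + k\right) k = k \left(A + k\right)$)
$W{\left(f,S \right)} = -42 - f - 14 S^{2}$ ($W{\left(f,S \right)} = \left(S \left(S + S\right) + 6\right) \left(-7\right) - f = \left(S 2 S + 6\right) \left(-7\right) - f = \left(2 S^{2} + 6\right) \left(-7\right) - f = \left(6 + 2 S^{2}\right) \left(-7\right) - f = \left(-42 - 14 S^{2}\right) - f = -42 - f - 14 S^{2}$)
$P{\left(-93 - -56 \right)} + W{\left(113,-9 \right)} = \left(-93 - -56\right) - \left(155 + 1134\right) = \left(-93 + 56\right) - 1289 = -37 - 1289 = -1326$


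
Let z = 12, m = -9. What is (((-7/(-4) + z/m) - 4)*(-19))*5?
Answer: 4085/12 ≈ 340.42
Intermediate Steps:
(((-7/(-4) + z/m) - 4)*(-19))*5 = (((-7/(-4) + 12/(-9)) - 4)*(-19))*5 = (((-7*(-¼) + 12*(-⅑)) - 4)*(-19))*5 = (((7/4 - 4/3) - 4)*(-19))*5 = ((5/12 - 4)*(-19))*5 = -43/12*(-19)*5 = (817/12)*5 = 4085/12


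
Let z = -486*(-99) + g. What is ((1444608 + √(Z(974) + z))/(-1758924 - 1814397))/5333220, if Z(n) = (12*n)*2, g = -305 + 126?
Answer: -13376/176456546515 - √71311/19057307023620 ≈ -7.5817e-8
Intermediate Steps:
g = -179
Z(n) = 24*n
z = 47935 (z = -486*(-99) - 179 = 48114 - 179 = 47935)
((1444608 + √(Z(974) + z))/(-1758924 - 1814397))/5333220 = ((1444608 + √(24*974 + 47935))/(-1758924 - 1814397))/5333220 = ((1444608 + √(23376 + 47935))/(-3573321))*(1/5333220) = ((1444608 + √71311)*(-1/3573321))*(1/5333220) = (-481536/1191107 - √71311/3573321)*(1/5333220) = -13376/176456546515 - √71311/19057307023620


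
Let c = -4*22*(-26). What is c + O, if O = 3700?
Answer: 5988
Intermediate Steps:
c = 2288 (c = -88*(-26) = 2288)
c + O = 2288 + 3700 = 5988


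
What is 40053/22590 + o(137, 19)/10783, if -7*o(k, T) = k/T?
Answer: 19146158179/10799066670 ≈ 1.7729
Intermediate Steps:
o(k, T) = -k/(7*T)
40053/22590 + o(137, 19)/10783 = 40053/22590 - ⅐*137/19/10783 = 40053*(1/22590) - ⅐*137*1/19*(1/10783) = 13351/7530 - 137/133*1/10783 = 13351/7530 - 137/1434139 = 19146158179/10799066670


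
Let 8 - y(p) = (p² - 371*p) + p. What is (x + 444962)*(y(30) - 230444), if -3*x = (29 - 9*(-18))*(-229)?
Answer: -101207618500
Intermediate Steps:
y(p) = 8 - p² + 370*p (y(p) = 8 - ((p² - 371*p) + p) = 8 - (p² - 370*p) = 8 + (-p² + 370*p) = 8 - p² + 370*p)
x = 43739/3 (x = -(29 - 9*(-18))*(-229)/3 = -(29 + 162)*(-229)/3 = -191*(-229)/3 = -⅓*(-43739) = 43739/3 ≈ 14580.)
(x + 444962)*(y(30) - 230444) = (43739/3 + 444962)*((8 - 1*30² + 370*30) - 230444) = 1378625*((8 - 1*900 + 11100) - 230444)/3 = 1378625*((8 - 900 + 11100) - 230444)/3 = 1378625*(10208 - 230444)/3 = (1378625/3)*(-220236) = -101207618500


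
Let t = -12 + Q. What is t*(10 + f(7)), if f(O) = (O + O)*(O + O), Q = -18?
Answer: -6180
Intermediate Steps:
t = -30 (t = -12 - 18 = -30)
f(O) = 4*O**2 (f(O) = (2*O)*(2*O) = 4*O**2)
t*(10 + f(7)) = -30*(10 + 4*7**2) = -30*(10 + 4*49) = -30*(10 + 196) = -30*206 = -6180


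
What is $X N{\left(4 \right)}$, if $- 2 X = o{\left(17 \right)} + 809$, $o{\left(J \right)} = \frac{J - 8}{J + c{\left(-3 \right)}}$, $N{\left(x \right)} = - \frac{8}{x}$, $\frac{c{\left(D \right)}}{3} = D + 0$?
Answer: $\frac{6481}{8} \approx 810.13$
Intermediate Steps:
$c{\left(D \right)} = 3 D$ ($c{\left(D \right)} = 3 \left(D + 0\right) = 3 D$)
$o{\left(J \right)} = \frac{-8 + J}{-9 + J}$ ($o{\left(J \right)} = \frac{J - 8}{J + 3 \left(-3\right)} = \frac{-8 + J}{J - 9} = \frac{-8 + J}{-9 + J}$)
$X = - \frac{6481}{16}$ ($X = - \frac{\frac{-8 + 17}{-9 + 17} + 809}{2} = - \frac{\frac{1}{8} \cdot 9 + 809}{2} = - \frac{\frac{9}{8} + 809}{2} = \left(- \frac{1}{2}\right) \frac{6481}{8} = - \frac{6481}{16} \approx -405.06$)
$X N{\left(4 \right)} = - \frac{6481 \left(- \frac{8}{4}\right)}{16} = - \frac{6481 \left(\left(-8\right) \frac{1}{4}\right)}{16} = \left(- \frac{6481}{16}\right) \left(-2\right) = \frac{6481}{8}$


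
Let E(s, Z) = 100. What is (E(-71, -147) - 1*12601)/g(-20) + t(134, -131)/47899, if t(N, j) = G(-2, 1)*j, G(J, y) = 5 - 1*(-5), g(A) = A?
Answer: 598759199/957980 ≈ 625.02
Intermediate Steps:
G(J, y) = 10 (G(J, y) = 5 + 5 = 10)
t(N, j) = 10*j
(E(-71, -147) - 1*12601)/g(-20) + t(134, -131)/47899 = (100 - 1*12601)/(-20) + (10*(-131))/47899 = (100 - 12601)*(-1/20) - 1310*1/47899 = -12501*(-1/20) - 1310/47899 = 12501/20 - 1310/47899 = 598759199/957980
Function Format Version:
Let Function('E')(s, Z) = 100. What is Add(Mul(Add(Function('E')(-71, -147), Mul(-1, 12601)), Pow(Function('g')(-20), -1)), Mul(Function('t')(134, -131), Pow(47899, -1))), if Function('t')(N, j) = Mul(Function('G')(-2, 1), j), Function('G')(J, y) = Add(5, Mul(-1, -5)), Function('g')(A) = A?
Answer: Rational(598759199, 957980) ≈ 625.02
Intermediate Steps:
Function('G')(J, y) = 10 (Function('G')(J, y) = Add(5, 5) = 10)
Function('t')(N, j) = Mul(10, j)
Add(Mul(Add(Function('E')(-71, -147), Mul(-1, 12601)), Pow(Function('g')(-20), -1)), Mul(Function('t')(134, -131), Pow(47899, -1))) = Add(Mul(Add(100, Mul(-1, 12601)), Pow(-20, -1)), Mul(Mul(10, -131), Pow(47899, -1))) = Add(Mul(Add(100, -12601), Rational(-1, 20)), Mul(-1310, Rational(1, 47899))) = Add(Mul(-12501, Rational(-1, 20)), Rational(-1310, 47899)) = Add(Rational(12501, 20), Rational(-1310, 47899)) = Rational(598759199, 957980)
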